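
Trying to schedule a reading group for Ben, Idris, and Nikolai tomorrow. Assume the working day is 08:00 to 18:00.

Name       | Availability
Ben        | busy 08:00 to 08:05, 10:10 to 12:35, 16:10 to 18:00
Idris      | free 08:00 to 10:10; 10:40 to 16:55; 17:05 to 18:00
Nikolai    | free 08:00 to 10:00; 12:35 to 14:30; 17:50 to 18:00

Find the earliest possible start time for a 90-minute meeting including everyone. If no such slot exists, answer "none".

08:05

Ben free: 08:05-10:10, 12:35-16:10 (invert busy blocks within the working day).
Idris free: 08:00-10:10, 10:40-16:55, 17:05-18:00.
Nikolai free: 08:00-10:00, 12:35-14:30, 17:50-18:00.
Ben ∩ Idris: 08:05-10:10, 12:35-16:10.
Ben ∩ Idris ∩ Nikolai: 08:05-10:00, 12:35-14:30.
The first common window of at least 90 minutes is 08:05-10:00, so the earliest start is 08:05.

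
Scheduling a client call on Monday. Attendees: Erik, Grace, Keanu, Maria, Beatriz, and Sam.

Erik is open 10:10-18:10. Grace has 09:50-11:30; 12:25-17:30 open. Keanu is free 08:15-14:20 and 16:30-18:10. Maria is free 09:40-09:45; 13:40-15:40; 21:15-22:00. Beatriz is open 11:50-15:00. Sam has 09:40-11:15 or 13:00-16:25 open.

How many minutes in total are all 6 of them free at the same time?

Erik ∩ Grace: 10:10-11:30, 12:25-17:30.
Erik ∩ Grace ∩ Keanu: 10:10-11:30, 12:25-14:20, 16:30-17:30.
Erik ∩ Grace ∩ Keanu ∩ Maria: 13:40-14:20.
Erik ∩ Grace ∩ Keanu ∩ Maria ∩ Beatriz: 13:40-14:20.
Erik ∩ Grace ∩ Keanu ∩ Maria ∩ Beatriz ∩ Sam: 13:40-14:20.
So the common availability across everyone is 13:40-14:20.
That's a single block of 40 minutes.

40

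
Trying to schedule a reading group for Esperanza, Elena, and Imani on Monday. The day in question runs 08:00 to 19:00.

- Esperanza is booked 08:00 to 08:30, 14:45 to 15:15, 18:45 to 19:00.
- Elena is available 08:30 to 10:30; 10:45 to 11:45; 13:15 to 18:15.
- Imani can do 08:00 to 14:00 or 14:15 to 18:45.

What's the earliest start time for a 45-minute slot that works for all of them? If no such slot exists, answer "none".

Esperanza free: 08:30-14:45, 15:15-18:45 (invert busy blocks within the working day).
Elena free: 08:30-10:30, 10:45-11:45, 13:15-18:15.
Imani free: 08:00-14:00, 14:15-18:45.
Esperanza ∩ Elena: 08:30-10:30, 10:45-11:45, 13:15-14:45, 15:15-18:15.
Esperanza ∩ Elena ∩ Imani: 08:30-10:30, 10:45-11:45, 13:15-14:00, 14:15-14:45, 15:15-18:15.
Those are the intersection windows.
The first common window of at least 45 minutes is 08:30-10:30, so the earliest start is 08:30.

08:30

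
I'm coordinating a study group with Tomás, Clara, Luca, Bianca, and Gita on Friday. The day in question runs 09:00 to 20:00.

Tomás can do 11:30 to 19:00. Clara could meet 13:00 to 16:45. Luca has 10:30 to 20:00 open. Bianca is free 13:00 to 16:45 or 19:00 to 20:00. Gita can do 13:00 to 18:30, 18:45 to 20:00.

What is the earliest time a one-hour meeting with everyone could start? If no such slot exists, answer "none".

13:00

Tomás ∩ Clara: 13:00-16:45.
Tomás ∩ Clara ∩ Luca: 13:00-16:45.
Tomás ∩ Clara ∩ Luca ∩ Bianca: 13:00-16:45.
Tomás ∩ Clara ∩ Luca ∩ Bianca ∩ Gita: 13:00-16:45.
The first common window of at least 60 minutes is 13:00-16:45, so the earliest start is 13:00.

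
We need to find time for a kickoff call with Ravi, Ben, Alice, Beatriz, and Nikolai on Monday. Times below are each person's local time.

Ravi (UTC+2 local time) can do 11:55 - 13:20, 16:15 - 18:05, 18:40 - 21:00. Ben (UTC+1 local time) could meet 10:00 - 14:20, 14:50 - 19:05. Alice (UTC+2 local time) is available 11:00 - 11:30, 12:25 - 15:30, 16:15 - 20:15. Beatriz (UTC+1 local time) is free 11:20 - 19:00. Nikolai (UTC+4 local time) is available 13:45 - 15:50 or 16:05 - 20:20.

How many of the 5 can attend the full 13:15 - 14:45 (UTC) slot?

Ravi in UTC: 09:55-11:20, 14:15-16:05, 16:40-19:00 (subtract 2h to convert from UTC+2).
Ben in UTC: 09:00-13:20, 13:50-18:05 (subtract 1h to convert from UTC+1).
Alice in UTC: 09:00-09:30, 10:25-13:30, 14:15-18:15 (subtract 2h to convert from UTC+2).
Beatriz in UTC: 10:20-18:00 (subtract 1h to convert from UTC+1).
Nikolai in UTC: 09:45-11:50, 12:05-16:20 (subtract 4h to convert from UTC+4).
Beatriz and Nikolai can make the full 13:15-14:45 slot — that's 2.

2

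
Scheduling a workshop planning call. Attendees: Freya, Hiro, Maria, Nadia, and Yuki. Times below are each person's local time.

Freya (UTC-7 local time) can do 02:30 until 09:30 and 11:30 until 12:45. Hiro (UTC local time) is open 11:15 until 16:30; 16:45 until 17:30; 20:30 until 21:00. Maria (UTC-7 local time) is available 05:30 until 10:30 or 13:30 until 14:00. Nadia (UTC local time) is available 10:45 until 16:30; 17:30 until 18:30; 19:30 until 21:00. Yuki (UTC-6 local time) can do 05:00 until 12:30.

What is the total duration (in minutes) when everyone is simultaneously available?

240

Freya in UTC: 09:30-16:30, 18:30-19:45 (add 7h to convert from UTC-7).
Hiro in UTC: 11:15-16:30, 16:45-17:30, 20:30-21:00.
Maria in UTC: 12:30-17:30, 20:30-21:00 (add 7h to convert from UTC-7).
Nadia in UTC: 10:45-16:30, 17:30-18:30, 19:30-21:00.
Yuki in UTC: 11:00-18:30 (add 6h to convert from UTC-6).
Freya ∩ Hiro: 11:15-16:30.
Freya ∩ Hiro ∩ Maria: 12:30-16:30.
Freya ∩ Hiro ∩ Maria ∩ Nadia: 12:30-16:30.
Freya ∩ Hiro ∩ Maria ∩ Nadia ∩ Yuki: 12:30-16:30.
That's a single block of 240 minutes.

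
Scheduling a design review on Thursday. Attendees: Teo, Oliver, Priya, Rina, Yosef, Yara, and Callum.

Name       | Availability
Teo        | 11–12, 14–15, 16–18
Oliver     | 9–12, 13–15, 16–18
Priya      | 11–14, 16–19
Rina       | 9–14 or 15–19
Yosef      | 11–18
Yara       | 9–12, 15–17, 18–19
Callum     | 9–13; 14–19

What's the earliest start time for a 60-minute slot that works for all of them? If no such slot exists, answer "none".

11:00

Teo ∩ Oliver: 11:00-12:00, 14:00-15:00, 16:00-18:00.
Teo ∩ Oliver ∩ Priya: 11:00-12:00, 16:00-18:00.
Teo ∩ Oliver ∩ Priya ∩ Rina: 11:00-12:00, 16:00-18:00.
Teo ∩ Oliver ∩ Priya ∩ Rina ∩ Yosef: 11:00-12:00, 16:00-18:00.
Teo ∩ Oliver ∩ Priya ∩ Rina ∩ Yosef ∩ Yara: 11:00-12:00, 16:00-17:00.
Teo ∩ Oliver ∩ Priya ∩ Rina ∩ Yosef ∩ Yara ∩ Callum: 11:00-12:00, 16:00-17:00.
The first common window of at least 60 minutes is 11:00-12:00, so the earliest start is 11:00.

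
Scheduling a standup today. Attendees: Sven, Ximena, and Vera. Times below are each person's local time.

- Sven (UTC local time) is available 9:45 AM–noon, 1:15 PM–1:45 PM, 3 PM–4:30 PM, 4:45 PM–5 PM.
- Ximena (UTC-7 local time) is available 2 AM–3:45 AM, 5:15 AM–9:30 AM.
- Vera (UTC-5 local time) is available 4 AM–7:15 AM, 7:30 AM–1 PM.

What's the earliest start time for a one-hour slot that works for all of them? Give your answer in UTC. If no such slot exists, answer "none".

09:45

Sven in UTC: 09:45-12:00, 13:15-13:45, 15:00-16:30, 16:45-17:00.
Ximena in UTC: 09:00-10:45, 12:15-16:30 (add 7h to convert from UTC-7).
Vera in UTC: 09:00-12:15, 12:30-18:00 (add 5h to convert from UTC-5).
Sven ∩ Ximena: 09:45-10:45, 13:15-13:45, 15:00-16:30.
Sven ∩ Ximena ∩ Vera: 09:45-10:45, 13:15-13:45, 15:00-16:30.
The first common window of at least 60 minutes is 09:45-10:45, so the earliest start is 09:45.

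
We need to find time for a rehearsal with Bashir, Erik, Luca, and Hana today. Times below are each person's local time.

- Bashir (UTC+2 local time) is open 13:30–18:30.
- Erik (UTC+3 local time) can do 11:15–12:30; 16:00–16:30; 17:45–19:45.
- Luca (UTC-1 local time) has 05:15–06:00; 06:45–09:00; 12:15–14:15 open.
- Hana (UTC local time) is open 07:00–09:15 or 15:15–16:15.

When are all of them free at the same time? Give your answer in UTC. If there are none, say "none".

none

Bashir in UTC: 11:30-16:30 (subtract 2h to convert from UTC+2).
Erik in UTC: 08:15-09:30, 13:00-13:30, 14:45-16:45 (subtract 3h to convert from UTC+3).
Luca in UTC: 06:15-07:00, 07:45-10:00, 13:15-15:15 (add 1h to convert from UTC-1).
Hana in UTC: 07:00-09:15, 15:15-16:15.
Bashir ∩ Erik: 13:00-13:30, 14:45-16:30.
Bashir ∩ Erik ∩ Luca: 13:15-13:30, 14:45-15:15.
Bashir ∩ Erik ∩ Luca ∩ Hana: ∅.
There is no time when everyone is free.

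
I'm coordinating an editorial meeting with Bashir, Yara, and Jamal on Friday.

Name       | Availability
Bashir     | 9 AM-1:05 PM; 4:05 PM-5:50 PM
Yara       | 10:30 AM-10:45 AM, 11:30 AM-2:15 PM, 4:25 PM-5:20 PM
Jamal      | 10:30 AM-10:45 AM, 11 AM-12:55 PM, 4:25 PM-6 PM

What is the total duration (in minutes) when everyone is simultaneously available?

155

Bashir ∩ Yara: 10:30-10:45, 11:30-13:05, 16:25-17:20.
Bashir ∩ Yara ∩ Jamal: 10:30-10:45, 11:30-12:55, 16:25-17:20.
Summing the common windows: 15 + 85 + 55 = 155 minutes.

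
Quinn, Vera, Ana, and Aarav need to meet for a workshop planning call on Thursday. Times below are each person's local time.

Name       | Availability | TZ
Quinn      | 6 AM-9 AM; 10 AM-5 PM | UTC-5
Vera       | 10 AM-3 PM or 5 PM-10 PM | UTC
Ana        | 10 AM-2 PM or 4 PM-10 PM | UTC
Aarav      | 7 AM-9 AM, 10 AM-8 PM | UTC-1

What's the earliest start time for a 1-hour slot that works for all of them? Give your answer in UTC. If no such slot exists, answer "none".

11:00

Quinn in UTC: 11:00-14:00, 15:00-22:00 (add 5h to convert from UTC-5).
Vera in UTC: 10:00-15:00, 17:00-22:00.
Ana in UTC: 10:00-14:00, 16:00-22:00.
Aarav in UTC: 08:00-10:00, 11:00-21:00 (add 1h to convert from UTC-1).
Quinn ∩ Vera: 11:00-14:00, 17:00-22:00.
Quinn ∩ Vera ∩ Ana: 11:00-14:00, 17:00-22:00.
Quinn ∩ Vera ∩ Ana ∩ Aarav: 11:00-14:00, 17:00-21:00.
The first common window of at least 60 minutes is 11:00-14:00, so the earliest start is 11:00.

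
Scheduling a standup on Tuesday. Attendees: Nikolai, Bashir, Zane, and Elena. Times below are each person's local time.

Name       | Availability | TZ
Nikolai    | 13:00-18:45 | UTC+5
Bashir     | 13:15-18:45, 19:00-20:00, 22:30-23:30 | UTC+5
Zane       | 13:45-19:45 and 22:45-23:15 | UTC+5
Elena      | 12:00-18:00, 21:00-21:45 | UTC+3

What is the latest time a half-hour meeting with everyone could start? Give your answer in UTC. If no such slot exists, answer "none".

Nikolai in UTC: 08:00-13:45 (subtract 5h to convert from UTC+5).
Bashir in UTC: 08:15-13:45, 14:00-15:00, 17:30-18:30 (subtract 5h to convert from UTC+5).
Zane in UTC: 08:45-14:45, 17:45-18:15 (subtract 5h to convert from UTC+5).
Elena in UTC: 09:00-15:00, 18:00-18:45 (subtract 3h to convert from UTC+3).
Nikolai ∩ Bashir: 08:15-13:45.
Nikolai ∩ Bashir ∩ Zane: 08:45-13:45.
Nikolai ∩ Bashir ∩ Zane ∩ Elena: 09:00-13:45.
The last common window of at least 30 minutes is 09:00-13:45; a 30-minute meeting can start as late as 13:15 and still end by 13:45.

13:15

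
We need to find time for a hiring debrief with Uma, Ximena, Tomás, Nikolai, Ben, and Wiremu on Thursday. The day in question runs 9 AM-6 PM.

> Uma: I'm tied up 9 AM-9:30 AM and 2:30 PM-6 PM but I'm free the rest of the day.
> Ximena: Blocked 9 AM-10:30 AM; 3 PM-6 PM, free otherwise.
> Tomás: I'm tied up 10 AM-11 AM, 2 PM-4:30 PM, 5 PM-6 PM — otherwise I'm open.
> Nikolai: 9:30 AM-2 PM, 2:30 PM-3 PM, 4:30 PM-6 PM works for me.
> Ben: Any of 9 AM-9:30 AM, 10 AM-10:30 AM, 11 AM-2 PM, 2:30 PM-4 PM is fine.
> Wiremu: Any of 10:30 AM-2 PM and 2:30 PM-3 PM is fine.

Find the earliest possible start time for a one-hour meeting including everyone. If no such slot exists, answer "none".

Uma free: 09:30-14:30 (invert busy blocks within the working day).
Ximena free: 10:30-15:00 (invert busy blocks within the working day).
Tomás free: 09:00-10:00, 11:00-14:00, 16:30-17:00 (invert busy blocks within the working day).
Nikolai free: 09:30-14:00, 14:30-15:00, 16:30-18:00.
Ben free: 09:00-09:30, 10:00-10:30, 11:00-14:00, 14:30-16:00.
Wiremu free: 10:30-14:00, 14:30-15:00.
Uma ∩ Ximena: 10:30-14:30.
Uma ∩ Ximena ∩ Tomás: 11:00-14:00.
Uma ∩ Ximena ∩ Tomás ∩ Nikolai: 11:00-14:00.
Uma ∩ Ximena ∩ Tomás ∩ Nikolai ∩ Ben: 11:00-14:00.
Uma ∩ Ximena ∩ Tomás ∩ Nikolai ∩ Ben ∩ Wiremu: 11:00-14:00.
Those are the intersection windows.
The first common window of at least 60 minutes is 11:00-14:00, so the earliest start is 11:00.

11:00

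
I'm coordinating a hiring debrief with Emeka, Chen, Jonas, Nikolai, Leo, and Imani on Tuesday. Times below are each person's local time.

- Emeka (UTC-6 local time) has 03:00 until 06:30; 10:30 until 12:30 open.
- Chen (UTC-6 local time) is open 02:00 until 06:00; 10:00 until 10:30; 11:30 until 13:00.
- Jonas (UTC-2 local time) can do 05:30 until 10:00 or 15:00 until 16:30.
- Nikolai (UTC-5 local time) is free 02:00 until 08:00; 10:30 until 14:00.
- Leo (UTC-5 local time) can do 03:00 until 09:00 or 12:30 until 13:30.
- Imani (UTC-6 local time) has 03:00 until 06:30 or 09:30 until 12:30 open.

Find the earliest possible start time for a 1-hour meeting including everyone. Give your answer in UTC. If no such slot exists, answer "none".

09:00

Emeka in UTC: 09:00-12:30, 16:30-18:30 (add 6h to convert from UTC-6).
Chen in UTC: 08:00-12:00, 16:00-16:30, 17:30-19:00 (add 6h to convert from UTC-6).
Jonas in UTC: 07:30-12:00, 17:00-18:30 (add 2h to convert from UTC-2).
Nikolai in UTC: 07:00-13:00, 15:30-19:00 (add 5h to convert from UTC-5).
Leo in UTC: 08:00-14:00, 17:30-18:30 (add 5h to convert from UTC-5).
Imani in UTC: 09:00-12:30, 15:30-18:30 (add 6h to convert from UTC-6).
Emeka ∩ Chen: 09:00-12:00, 17:30-18:30.
Emeka ∩ Chen ∩ Jonas: 09:00-12:00, 17:30-18:30.
Emeka ∩ Chen ∩ Jonas ∩ Nikolai: 09:00-12:00, 17:30-18:30.
Emeka ∩ Chen ∩ Jonas ∩ Nikolai ∩ Leo: 09:00-12:00, 17:30-18:30.
Emeka ∩ Chen ∩ Jonas ∩ Nikolai ∩ Leo ∩ Imani: 09:00-12:00, 17:30-18:30.
Those are the intersection windows.
The first common window of at least 60 minutes is 09:00-12:00, so the earliest start is 09:00.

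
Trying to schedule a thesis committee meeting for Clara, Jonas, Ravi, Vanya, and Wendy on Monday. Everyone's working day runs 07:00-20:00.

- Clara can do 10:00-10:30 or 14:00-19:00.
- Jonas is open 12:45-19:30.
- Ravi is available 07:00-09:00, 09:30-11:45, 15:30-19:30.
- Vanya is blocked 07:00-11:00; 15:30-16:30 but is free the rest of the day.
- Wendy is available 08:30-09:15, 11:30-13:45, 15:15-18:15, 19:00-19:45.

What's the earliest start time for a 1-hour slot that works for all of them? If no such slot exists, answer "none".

16:30

Clara free: 10:00-10:30, 14:00-19:00.
Jonas free: 12:45-19:30.
Ravi free: 07:00-09:00, 09:30-11:45, 15:30-19:30.
Vanya free: 11:00-15:30, 16:30-20:00 (invert busy blocks within the working day).
Wendy free: 08:30-09:15, 11:30-13:45, 15:15-18:15, 19:00-19:45.
Clara ∩ Jonas: 14:00-19:00.
Clara ∩ Jonas ∩ Ravi: 15:30-19:00.
Clara ∩ Jonas ∩ Ravi ∩ Vanya: 16:30-19:00.
Clara ∩ Jonas ∩ Ravi ∩ Vanya ∩ Wendy: 16:30-18:15.
The first common window of at least 60 minutes is 16:30-18:15, so the earliest start is 16:30.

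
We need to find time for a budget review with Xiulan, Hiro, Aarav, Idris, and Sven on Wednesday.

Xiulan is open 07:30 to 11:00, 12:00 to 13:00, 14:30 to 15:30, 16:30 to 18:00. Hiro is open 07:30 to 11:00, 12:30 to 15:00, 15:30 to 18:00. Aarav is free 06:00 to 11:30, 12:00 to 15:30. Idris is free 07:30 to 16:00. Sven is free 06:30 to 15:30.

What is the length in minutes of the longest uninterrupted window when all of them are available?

Xiulan ∩ Hiro: 07:30-11:00, 12:30-13:00, 14:30-15:00, 16:30-18:00.
Xiulan ∩ Hiro ∩ Aarav: 07:30-11:00, 12:30-13:00, 14:30-15:00.
Xiulan ∩ Hiro ∩ Aarav ∩ Idris: 07:30-11:00, 12:30-13:00, 14:30-15:00.
Xiulan ∩ Hiro ∩ Aarav ∩ Idris ∩ Sven: 07:30-11:00, 12:30-13:00, 14:30-15:00.
The longest is 07:30-11:00 at 210 minutes.

210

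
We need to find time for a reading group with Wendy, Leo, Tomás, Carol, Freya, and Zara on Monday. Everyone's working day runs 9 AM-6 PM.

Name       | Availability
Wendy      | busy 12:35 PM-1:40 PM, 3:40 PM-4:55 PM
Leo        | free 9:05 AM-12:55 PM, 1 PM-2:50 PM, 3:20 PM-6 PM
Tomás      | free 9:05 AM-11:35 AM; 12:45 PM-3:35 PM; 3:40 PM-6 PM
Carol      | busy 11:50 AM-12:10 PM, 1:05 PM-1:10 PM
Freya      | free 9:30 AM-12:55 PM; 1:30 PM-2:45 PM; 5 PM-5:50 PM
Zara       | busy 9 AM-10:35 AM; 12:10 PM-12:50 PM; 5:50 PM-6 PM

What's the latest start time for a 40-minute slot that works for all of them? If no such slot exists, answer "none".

Wendy free: 09:00-12:35, 13:40-15:40, 16:55-18:00 (invert busy blocks within the working day).
Leo free: 09:05-12:55, 13:00-14:50, 15:20-18:00.
Tomás free: 09:05-11:35, 12:45-15:35, 15:40-18:00.
Carol free: 09:00-11:50, 12:10-13:05, 13:10-18:00 (invert busy blocks within the working day).
Freya free: 09:30-12:55, 13:30-14:45, 17:00-17:50.
Zara free: 10:35-12:10, 12:50-17:50 (invert busy blocks within the working day).
Wendy ∩ Leo: 09:05-12:35, 13:40-14:50, 15:20-15:40, 16:55-18:00.
Wendy ∩ Leo ∩ Tomás: 09:05-11:35, 13:40-14:50, 15:20-15:35, 16:55-18:00.
Wendy ∩ Leo ∩ Tomás ∩ Carol: 09:05-11:35, 13:40-14:50, 15:20-15:35, 16:55-18:00.
Wendy ∩ Leo ∩ Tomás ∩ Carol ∩ Freya: 09:30-11:35, 13:40-14:45, 17:00-17:50.
Wendy ∩ Leo ∩ Tomás ∩ Carol ∩ Freya ∩ Zara: 10:35-11:35, 13:40-14:45, 17:00-17:50.
The last common window of at least 40 minutes is 17:00-17:50; a 40-minute meeting can start as late as 17:10 and still end by 17:50.

17:10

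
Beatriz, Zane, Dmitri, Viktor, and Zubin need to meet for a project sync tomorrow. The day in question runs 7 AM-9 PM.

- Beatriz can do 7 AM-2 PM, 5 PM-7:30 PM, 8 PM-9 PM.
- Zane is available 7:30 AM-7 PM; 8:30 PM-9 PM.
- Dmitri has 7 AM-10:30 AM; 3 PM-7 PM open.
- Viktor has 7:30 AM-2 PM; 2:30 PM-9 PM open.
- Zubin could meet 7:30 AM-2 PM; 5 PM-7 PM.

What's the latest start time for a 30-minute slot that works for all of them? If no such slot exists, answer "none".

18:30

Beatriz ∩ Zane: 07:30-14:00, 17:00-19:00, 20:30-21:00.
Beatriz ∩ Zane ∩ Dmitri: 07:30-10:30, 17:00-19:00.
Beatriz ∩ Zane ∩ Dmitri ∩ Viktor: 07:30-10:30, 17:00-19:00.
Beatriz ∩ Zane ∩ Dmitri ∩ Viktor ∩ Zubin: 07:30-10:30, 17:00-19:00.
Those are the intersection windows.
The last common window of at least 30 minutes is 17:00-19:00; a 30-minute meeting can start as late as 18:30 and still end by 19:00.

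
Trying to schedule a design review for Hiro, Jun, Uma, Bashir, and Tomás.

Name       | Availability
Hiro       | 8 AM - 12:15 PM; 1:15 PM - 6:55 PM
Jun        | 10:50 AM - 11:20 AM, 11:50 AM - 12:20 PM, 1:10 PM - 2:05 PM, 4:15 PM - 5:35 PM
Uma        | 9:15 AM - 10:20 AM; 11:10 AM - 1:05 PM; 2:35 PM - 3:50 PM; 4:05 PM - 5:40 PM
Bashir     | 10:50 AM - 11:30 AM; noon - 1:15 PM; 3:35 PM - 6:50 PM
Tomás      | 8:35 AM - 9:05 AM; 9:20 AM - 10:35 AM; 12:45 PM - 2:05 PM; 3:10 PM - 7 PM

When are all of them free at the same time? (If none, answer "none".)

16:15-17:35

Hiro ∩ Jun: 10:50-11:20, 11:50-12:15, 13:15-14:05, 16:15-17:35.
Hiro ∩ Jun ∩ Uma: 11:10-11:20, 11:50-12:15, 16:15-17:35.
Hiro ∩ Jun ∩ Uma ∩ Bashir: 11:10-11:20, 12:00-12:15, 16:15-17:35.
Hiro ∩ Jun ∩ Uma ∩ Bashir ∩ Tomás: 16:15-17:35.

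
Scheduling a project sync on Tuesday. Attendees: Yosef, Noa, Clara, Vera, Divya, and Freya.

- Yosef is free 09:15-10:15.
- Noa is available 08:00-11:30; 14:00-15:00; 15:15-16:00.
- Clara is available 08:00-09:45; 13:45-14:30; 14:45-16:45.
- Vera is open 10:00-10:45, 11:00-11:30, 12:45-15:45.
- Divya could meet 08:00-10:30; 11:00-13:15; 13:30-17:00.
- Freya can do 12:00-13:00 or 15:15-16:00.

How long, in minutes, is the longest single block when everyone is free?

Yosef ∩ Noa: 09:15-10:15.
Yosef ∩ Noa ∩ Clara: 09:15-09:45.
Yosef ∩ Noa ∩ Clara ∩ Vera: ∅.
Yosef ∩ Noa ∩ Clara ∩ Vera ∩ Divya: ∅.
Yosef ∩ Noa ∩ Clara ∩ Vera ∩ Divya ∩ Freya: ∅.
There is no time when everyone is free.
No common window exists, so the longest block is 0 minutes.

0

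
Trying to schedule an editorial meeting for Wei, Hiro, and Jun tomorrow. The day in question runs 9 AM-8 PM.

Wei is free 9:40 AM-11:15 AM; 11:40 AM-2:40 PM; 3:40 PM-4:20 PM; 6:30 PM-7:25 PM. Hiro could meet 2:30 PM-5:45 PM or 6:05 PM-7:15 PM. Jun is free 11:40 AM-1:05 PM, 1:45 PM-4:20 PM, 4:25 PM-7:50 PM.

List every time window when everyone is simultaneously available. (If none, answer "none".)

Wei ∩ Hiro: 14:30-14:40, 15:40-16:20, 18:30-19:15.
Wei ∩ Hiro ∩ Jun: 14:30-14:40, 15:40-16:20, 18:30-19:15.
So the common availability across everyone is 14:30-14:40, 15:40-16:20, 18:30-19:15.

14:30-14:40, 15:40-16:20, 18:30-19:15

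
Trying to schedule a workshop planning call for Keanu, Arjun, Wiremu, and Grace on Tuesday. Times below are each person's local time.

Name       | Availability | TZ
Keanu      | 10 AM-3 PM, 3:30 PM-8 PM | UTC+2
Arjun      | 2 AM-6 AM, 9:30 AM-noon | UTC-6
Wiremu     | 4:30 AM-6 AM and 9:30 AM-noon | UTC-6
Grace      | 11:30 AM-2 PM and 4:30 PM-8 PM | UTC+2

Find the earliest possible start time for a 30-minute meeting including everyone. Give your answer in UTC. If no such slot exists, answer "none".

10:30

Keanu in UTC: 08:00-13:00, 13:30-18:00 (subtract 2h to convert from UTC+2).
Arjun in UTC: 08:00-12:00, 15:30-18:00 (add 6h to convert from UTC-6).
Wiremu in UTC: 10:30-12:00, 15:30-18:00 (add 6h to convert from UTC-6).
Grace in UTC: 09:30-12:00, 14:30-18:00 (subtract 2h to convert from UTC+2).
Keanu ∩ Arjun: 08:00-12:00, 15:30-18:00.
Keanu ∩ Arjun ∩ Wiremu: 10:30-12:00, 15:30-18:00.
Keanu ∩ Arjun ∩ Wiremu ∩ Grace: 10:30-12:00, 15:30-18:00.
The first common window of at least 30 minutes is 10:30-12:00, so the earliest start is 10:30.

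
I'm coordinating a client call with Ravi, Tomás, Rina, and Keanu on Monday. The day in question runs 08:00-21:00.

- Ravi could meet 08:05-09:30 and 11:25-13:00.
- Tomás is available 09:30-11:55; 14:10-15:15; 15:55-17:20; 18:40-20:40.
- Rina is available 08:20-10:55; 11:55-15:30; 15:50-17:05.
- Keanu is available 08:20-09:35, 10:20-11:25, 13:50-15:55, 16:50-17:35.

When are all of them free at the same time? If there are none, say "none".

Ravi ∩ Tomás: 11:25-11:55.
Ravi ∩ Tomás ∩ Rina: ∅.
Ravi ∩ Tomás ∩ Rina ∩ Keanu: ∅.
There is no time when everyone is free.

none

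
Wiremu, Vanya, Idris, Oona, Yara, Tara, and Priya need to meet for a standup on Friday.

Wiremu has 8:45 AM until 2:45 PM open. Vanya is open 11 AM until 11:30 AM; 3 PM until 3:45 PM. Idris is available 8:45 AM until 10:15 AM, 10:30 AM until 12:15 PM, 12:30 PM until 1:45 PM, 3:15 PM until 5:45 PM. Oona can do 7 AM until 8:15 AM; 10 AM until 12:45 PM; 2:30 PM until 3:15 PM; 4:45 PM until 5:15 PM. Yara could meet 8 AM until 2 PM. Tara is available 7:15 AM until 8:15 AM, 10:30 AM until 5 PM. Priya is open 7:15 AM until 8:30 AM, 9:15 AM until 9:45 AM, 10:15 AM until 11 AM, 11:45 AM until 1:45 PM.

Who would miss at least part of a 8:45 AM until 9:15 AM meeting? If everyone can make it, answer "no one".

Wiremu: free for 08:45-09:15. Vanya: not fully free for 08:45-09:15. Idris: free for 08:45-09:15. Oona: not fully free for 08:45-09:15. Yara: free for 08:45-09:15. Tara: not fully free for 08:45-09:15. Priya: not fully free for 08:45-09:15.

Oona, Priya, Tara, Vanya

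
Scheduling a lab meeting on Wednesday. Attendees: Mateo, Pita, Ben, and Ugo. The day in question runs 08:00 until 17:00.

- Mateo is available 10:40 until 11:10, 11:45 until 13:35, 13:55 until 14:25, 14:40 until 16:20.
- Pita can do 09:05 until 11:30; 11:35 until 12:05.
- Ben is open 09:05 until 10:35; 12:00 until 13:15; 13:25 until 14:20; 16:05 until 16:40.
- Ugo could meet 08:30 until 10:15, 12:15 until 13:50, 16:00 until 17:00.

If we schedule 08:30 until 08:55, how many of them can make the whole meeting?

1

Ugo can make the full 08:30-08:55 slot — that's 1.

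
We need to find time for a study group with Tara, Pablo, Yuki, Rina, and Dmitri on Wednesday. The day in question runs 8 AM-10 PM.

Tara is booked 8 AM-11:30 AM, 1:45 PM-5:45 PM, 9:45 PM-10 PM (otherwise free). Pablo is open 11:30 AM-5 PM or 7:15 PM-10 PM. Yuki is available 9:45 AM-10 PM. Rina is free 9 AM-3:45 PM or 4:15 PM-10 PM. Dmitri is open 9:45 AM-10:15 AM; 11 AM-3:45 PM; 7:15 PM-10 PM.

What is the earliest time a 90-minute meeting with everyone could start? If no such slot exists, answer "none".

Tara free: 11:30-13:45, 17:45-21:45 (invert busy blocks within the working day).
Pablo free: 11:30-17:00, 19:15-22:00.
Yuki free: 09:45-22:00.
Rina free: 09:00-15:45, 16:15-22:00.
Dmitri free: 09:45-10:15, 11:00-15:45, 19:15-22:00.
Tara ∩ Pablo: 11:30-13:45, 19:15-21:45.
Tara ∩ Pablo ∩ Yuki: 11:30-13:45, 19:15-21:45.
Tara ∩ Pablo ∩ Yuki ∩ Rina: 11:30-13:45, 19:15-21:45.
Tara ∩ Pablo ∩ Yuki ∩ Rina ∩ Dmitri: 11:30-13:45, 19:15-21:45.
Those are the intersection windows.
The first common window of at least 90 minutes is 11:30-13:45, so the earliest start is 11:30.

11:30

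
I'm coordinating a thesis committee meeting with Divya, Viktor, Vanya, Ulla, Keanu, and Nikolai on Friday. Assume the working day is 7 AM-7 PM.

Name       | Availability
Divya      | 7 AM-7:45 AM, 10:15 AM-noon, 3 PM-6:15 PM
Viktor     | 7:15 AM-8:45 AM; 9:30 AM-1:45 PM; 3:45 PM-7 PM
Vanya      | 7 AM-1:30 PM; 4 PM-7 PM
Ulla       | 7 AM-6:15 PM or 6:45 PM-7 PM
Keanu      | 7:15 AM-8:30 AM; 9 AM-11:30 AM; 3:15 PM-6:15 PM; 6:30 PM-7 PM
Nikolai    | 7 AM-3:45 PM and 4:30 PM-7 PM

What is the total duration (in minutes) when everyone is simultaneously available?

210

Divya ∩ Viktor: 07:15-07:45, 10:15-12:00, 15:45-18:15.
Divya ∩ Viktor ∩ Vanya: 07:15-07:45, 10:15-12:00, 16:00-18:15.
Divya ∩ Viktor ∩ Vanya ∩ Ulla: 07:15-07:45, 10:15-12:00, 16:00-18:15.
Divya ∩ Viktor ∩ Vanya ∩ Ulla ∩ Keanu: 07:15-07:45, 10:15-11:30, 16:00-18:15.
Divya ∩ Viktor ∩ Vanya ∩ Ulla ∩ Keanu ∩ Nikolai: 07:15-07:45, 10:15-11:30, 16:30-18:15.
So the common availability across everyone is 07:15-07:45, 10:15-11:30, 16:30-18:15.
Summing the common windows: 30 + 75 + 105 = 210 minutes.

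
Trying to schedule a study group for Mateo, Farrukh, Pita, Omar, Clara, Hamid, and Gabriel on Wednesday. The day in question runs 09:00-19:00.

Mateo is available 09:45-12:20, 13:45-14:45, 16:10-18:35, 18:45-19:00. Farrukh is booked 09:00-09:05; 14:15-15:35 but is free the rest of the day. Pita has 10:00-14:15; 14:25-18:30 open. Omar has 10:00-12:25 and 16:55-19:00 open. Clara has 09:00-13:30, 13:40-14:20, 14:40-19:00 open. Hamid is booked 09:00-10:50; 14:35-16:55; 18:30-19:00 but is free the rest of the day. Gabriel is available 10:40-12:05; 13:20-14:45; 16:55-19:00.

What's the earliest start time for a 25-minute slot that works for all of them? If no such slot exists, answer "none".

Mateo free: 09:45-12:20, 13:45-14:45, 16:10-18:35, 18:45-19:00.
Farrukh free: 09:05-14:15, 15:35-19:00 (invert busy blocks within the working day).
Pita free: 10:00-14:15, 14:25-18:30.
Omar free: 10:00-12:25, 16:55-19:00.
Clara free: 09:00-13:30, 13:40-14:20, 14:40-19:00.
Hamid free: 10:50-14:35, 16:55-18:30 (invert busy blocks within the working day).
Gabriel free: 10:40-12:05, 13:20-14:45, 16:55-19:00.
Mateo ∩ Farrukh: 09:45-12:20, 13:45-14:15, 16:10-18:35, 18:45-19:00.
Mateo ∩ Farrukh ∩ Pita: 10:00-12:20, 13:45-14:15, 16:10-18:30.
Mateo ∩ Farrukh ∩ Pita ∩ Omar: 10:00-12:20, 16:55-18:30.
Mateo ∩ Farrukh ∩ Pita ∩ Omar ∩ Clara: 10:00-12:20, 16:55-18:30.
Mateo ∩ Farrukh ∩ Pita ∩ Omar ∩ Clara ∩ Hamid: 10:50-12:20, 16:55-18:30.
Mateo ∩ Farrukh ∩ Pita ∩ Omar ∩ Clara ∩ Hamid ∩ Gabriel: 10:50-12:05, 16:55-18:30.
The first common window of at least 25 minutes is 10:50-12:05, so the earliest start is 10:50.

10:50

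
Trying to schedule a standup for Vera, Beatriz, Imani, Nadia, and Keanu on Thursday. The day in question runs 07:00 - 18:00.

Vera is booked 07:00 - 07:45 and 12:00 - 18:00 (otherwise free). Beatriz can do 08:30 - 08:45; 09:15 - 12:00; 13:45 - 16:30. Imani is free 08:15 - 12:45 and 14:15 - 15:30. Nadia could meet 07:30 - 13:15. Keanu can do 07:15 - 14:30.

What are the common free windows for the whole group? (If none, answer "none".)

08:30-08:45, 09:15-12:00

Vera free: 07:45-12:00 (invert busy blocks within the working day).
Beatriz free: 08:30-08:45, 09:15-12:00, 13:45-16:30.
Imani free: 08:15-12:45, 14:15-15:30.
Nadia free: 07:30-13:15.
Keanu free: 07:15-14:30.
Vera ∩ Beatriz: 08:30-08:45, 09:15-12:00.
Vera ∩ Beatriz ∩ Imani: 08:30-08:45, 09:15-12:00.
Vera ∩ Beatriz ∩ Imani ∩ Nadia: 08:30-08:45, 09:15-12:00.
Vera ∩ Beatriz ∩ Imani ∩ Nadia ∩ Keanu: 08:30-08:45, 09:15-12:00.
So the common availability across everyone is 08:30-08:45, 09:15-12:00.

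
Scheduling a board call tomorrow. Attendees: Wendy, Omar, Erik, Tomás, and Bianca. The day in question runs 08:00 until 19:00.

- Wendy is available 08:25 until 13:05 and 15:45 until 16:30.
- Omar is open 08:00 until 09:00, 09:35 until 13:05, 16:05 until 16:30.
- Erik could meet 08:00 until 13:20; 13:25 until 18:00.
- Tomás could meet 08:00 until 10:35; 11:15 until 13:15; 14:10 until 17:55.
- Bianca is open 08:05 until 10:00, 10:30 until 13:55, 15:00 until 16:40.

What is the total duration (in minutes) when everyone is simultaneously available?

200

Wendy ∩ Omar: 08:25-09:00, 09:35-13:05, 16:05-16:30.
Wendy ∩ Omar ∩ Erik: 08:25-09:00, 09:35-13:05, 16:05-16:30.
Wendy ∩ Omar ∩ Erik ∩ Tomás: 08:25-09:00, 09:35-10:35, 11:15-13:05, 16:05-16:30.
Wendy ∩ Omar ∩ Erik ∩ Tomás ∩ Bianca: 08:25-09:00, 09:35-10:00, 10:30-10:35, 11:15-13:05, 16:05-16:30.
Summing the common windows: 35 + 25 + 5 + 110 + 25 = 200 minutes.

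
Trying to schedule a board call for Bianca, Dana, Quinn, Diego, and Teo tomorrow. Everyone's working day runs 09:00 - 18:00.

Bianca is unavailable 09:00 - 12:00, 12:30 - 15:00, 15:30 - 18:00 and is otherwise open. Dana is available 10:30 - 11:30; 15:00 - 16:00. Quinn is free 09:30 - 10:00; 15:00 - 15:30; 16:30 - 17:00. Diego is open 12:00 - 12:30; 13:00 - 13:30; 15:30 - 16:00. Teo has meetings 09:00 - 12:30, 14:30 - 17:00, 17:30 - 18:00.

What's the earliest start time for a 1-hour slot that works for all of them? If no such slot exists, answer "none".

Bianca free: 12:00-12:30, 15:00-15:30 (invert busy blocks within the working day).
Dana free: 10:30-11:30, 15:00-16:00.
Quinn free: 09:30-10:00, 15:00-15:30, 16:30-17:00.
Diego free: 12:00-12:30, 13:00-13:30, 15:30-16:00.
Teo free: 12:30-14:30, 17:00-17:30 (invert busy blocks within the working day).
Bianca ∩ Dana: 15:00-15:30.
Bianca ∩ Dana ∩ Quinn: 15:00-15:30.
Bianca ∩ Dana ∩ Quinn ∩ Diego: ∅.
Bianca ∩ Dana ∩ Quinn ∩ Diego ∩ Teo: ∅.
There is no time when everyone is free.
No common window is at least 60 minutes long.

none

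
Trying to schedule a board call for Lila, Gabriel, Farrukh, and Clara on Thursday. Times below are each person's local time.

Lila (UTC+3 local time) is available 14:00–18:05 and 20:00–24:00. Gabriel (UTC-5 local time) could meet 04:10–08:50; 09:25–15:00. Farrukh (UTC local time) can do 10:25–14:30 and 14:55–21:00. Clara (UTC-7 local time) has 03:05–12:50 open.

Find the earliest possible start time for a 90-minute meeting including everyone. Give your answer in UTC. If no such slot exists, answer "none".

Lila in UTC: 11:00-15:05, 17:00-21:00 (subtract 3h to convert from UTC+3).
Gabriel in UTC: 09:10-13:50, 14:25-20:00 (add 5h to convert from UTC-5).
Farrukh in UTC: 10:25-14:30, 14:55-21:00.
Clara in UTC: 10:05-19:50 (add 7h to convert from UTC-7).
Lila ∩ Gabriel: 11:00-13:50, 14:25-15:05, 17:00-20:00.
Lila ∩ Gabriel ∩ Farrukh: 11:00-13:50, 14:25-14:30, 14:55-15:05, 17:00-20:00.
Lila ∩ Gabriel ∩ Farrukh ∩ Clara: 11:00-13:50, 14:25-14:30, 14:55-15:05, 17:00-19:50.
The first common window of at least 90 minutes is 11:00-13:50, so the earliest start is 11:00.

11:00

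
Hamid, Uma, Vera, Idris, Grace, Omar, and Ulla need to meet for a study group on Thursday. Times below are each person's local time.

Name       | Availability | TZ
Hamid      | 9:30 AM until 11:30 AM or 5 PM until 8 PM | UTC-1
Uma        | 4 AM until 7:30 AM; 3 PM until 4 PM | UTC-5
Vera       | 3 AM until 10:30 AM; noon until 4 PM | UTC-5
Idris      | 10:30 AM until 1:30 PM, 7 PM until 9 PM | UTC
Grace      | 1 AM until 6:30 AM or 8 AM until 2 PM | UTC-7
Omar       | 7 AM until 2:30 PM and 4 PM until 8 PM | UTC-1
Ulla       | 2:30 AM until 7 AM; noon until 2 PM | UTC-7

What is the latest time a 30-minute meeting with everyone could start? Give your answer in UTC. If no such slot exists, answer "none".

20:30

Hamid in UTC: 10:30-12:30, 18:00-21:00 (add 1h to convert from UTC-1).
Uma in UTC: 09:00-12:30, 20:00-21:00 (add 5h to convert from UTC-5).
Vera in UTC: 08:00-15:30, 17:00-21:00 (add 5h to convert from UTC-5).
Idris in UTC: 10:30-13:30, 19:00-21:00.
Grace in UTC: 08:00-13:30, 15:00-21:00 (add 7h to convert from UTC-7).
Omar in UTC: 08:00-15:30, 17:00-21:00 (add 1h to convert from UTC-1).
Ulla in UTC: 09:30-14:00, 19:00-21:00 (add 7h to convert from UTC-7).
Hamid ∩ Uma: 10:30-12:30, 20:00-21:00.
Hamid ∩ Uma ∩ Vera: 10:30-12:30, 20:00-21:00.
Hamid ∩ Uma ∩ Vera ∩ Idris: 10:30-12:30, 20:00-21:00.
Hamid ∩ Uma ∩ Vera ∩ Idris ∩ Grace: 10:30-12:30, 20:00-21:00.
Hamid ∩ Uma ∩ Vera ∩ Idris ∩ Grace ∩ Omar: 10:30-12:30, 20:00-21:00.
Hamid ∩ Uma ∩ Vera ∩ Idris ∩ Grace ∩ Omar ∩ Ulla: 10:30-12:30, 20:00-21:00.
The last common window of at least 30 minutes is 20:00-21:00; a 30-minute meeting can start as late as 20:30 and still end by 21:00.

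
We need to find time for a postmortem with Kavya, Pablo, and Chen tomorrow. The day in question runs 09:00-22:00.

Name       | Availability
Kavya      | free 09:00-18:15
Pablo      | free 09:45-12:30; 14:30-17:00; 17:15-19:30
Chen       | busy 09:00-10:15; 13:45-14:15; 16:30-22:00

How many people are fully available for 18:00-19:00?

1

Kavya free: 09:00-18:15.
Pablo free: 09:45-12:30, 14:30-17:00, 17:15-19:30.
Chen free: 10:15-13:45, 14:15-16:30 (invert busy blocks within the working day).
Pablo can make the full 18:00-19:00 slot — that's 1.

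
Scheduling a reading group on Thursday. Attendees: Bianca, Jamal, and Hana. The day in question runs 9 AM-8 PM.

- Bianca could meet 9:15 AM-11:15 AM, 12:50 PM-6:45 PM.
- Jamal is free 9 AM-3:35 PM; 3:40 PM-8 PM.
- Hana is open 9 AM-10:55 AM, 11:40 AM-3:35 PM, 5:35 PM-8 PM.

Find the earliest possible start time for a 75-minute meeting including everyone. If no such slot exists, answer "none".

09:15

Bianca ∩ Jamal: 09:15-11:15, 12:50-15:35, 15:40-18:45.
Bianca ∩ Jamal ∩ Hana: 09:15-10:55, 12:50-15:35, 17:35-18:45.
The first common window of at least 75 minutes is 09:15-10:55, so the earliest start is 09:15.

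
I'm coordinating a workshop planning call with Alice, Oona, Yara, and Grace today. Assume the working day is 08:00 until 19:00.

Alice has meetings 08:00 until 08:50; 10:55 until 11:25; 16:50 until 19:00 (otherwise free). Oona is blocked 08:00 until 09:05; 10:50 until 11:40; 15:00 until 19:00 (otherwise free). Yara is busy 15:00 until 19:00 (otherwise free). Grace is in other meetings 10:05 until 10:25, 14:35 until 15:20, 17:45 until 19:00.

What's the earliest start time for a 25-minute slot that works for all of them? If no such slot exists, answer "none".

09:05

Alice free: 08:50-10:55, 11:25-16:50 (invert busy blocks within the working day).
Oona free: 09:05-10:50, 11:40-15:00 (invert busy blocks within the working day).
Yara free: 08:00-15:00 (invert busy blocks within the working day).
Grace free: 08:00-10:05, 10:25-14:35, 15:20-17:45 (invert busy blocks within the working day).
Alice ∩ Oona: 09:05-10:50, 11:40-15:00.
Alice ∩ Oona ∩ Yara: 09:05-10:50, 11:40-15:00.
Alice ∩ Oona ∩ Yara ∩ Grace: 09:05-10:05, 10:25-10:50, 11:40-14:35.
Those are the intersection windows.
The first common window of at least 25 minutes is 09:05-10:05, so the earliest start is 09:05.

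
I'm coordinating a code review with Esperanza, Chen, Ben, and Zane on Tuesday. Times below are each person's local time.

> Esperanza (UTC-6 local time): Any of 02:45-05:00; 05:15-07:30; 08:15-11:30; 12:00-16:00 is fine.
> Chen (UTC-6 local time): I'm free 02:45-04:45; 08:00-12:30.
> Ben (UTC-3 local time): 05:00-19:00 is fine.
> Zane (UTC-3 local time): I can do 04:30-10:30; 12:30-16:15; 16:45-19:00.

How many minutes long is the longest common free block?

120

Esperanza in UTC: 08:45-11:00, 11:15-13:30, 14:15-17:30, 18:00-22:00 (add 6h to convert from UTC-6).
Chen in UTC: 08:45-10:45, 14:00-18:30 (add 6h to convert from UTC-6).
Ben in UTC: 08:00-22:00 (add 3h to convert from UTC-3).
Zane in UTC: 07:30-13:30, 15:30-19:15, 19:45-22:00 (add 3h to convert from UTC-3).
Esperanza ∩ Chen: 08:45-10:45, 14:15-17:30, 18:00-18:30.
Esperanza ∩ Chen ∩ Ben: 08:45-10:45, 14:15-17:30, 18:00-18:30.
Esperanza ∩ Chen ∩ Ben ∩ Zane: 08:45-10:45, 15:30-17:30, 18:00-18:30.
So the common availability across everyone is 08:45-10:45, 15:30-17:30, 18:00-18:30.
The longest is 08:45-10:45 at 120 minutes.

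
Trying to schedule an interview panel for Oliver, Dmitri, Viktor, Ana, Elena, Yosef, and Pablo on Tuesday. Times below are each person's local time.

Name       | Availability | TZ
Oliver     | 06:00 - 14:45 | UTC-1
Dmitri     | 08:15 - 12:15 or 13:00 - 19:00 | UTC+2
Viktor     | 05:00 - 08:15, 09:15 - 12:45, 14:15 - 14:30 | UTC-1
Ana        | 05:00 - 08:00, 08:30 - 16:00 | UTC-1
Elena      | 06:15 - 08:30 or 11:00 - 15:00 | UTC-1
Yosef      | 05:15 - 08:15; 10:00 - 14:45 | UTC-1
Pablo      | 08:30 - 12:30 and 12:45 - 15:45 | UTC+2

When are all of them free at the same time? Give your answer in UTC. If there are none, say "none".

Oliver in UTC: 07:00-15:45 (add 1h to convert from UTC-1).
Dmitri in UTC: 06:15-10:15, 11:00-17:00 (subtract 2h to convert from UTC+2).
Viktor in UTC: 06:00-09:15, 10:15-13:45, 15:15-15:30 (add 1h to convert from UTC-1).
Ana in UTC: 06:00-09:00, 09:30-17:00 (add 1h to convert from UTC-1).
Elena in UTC: 07:15-09:30, 12:00-16:00 (add 1h to convert from UTC-1).
Yosef in UTC: 06:15-09:15, 11:00-15:45 (add 1h to convert from UTC-1).
Pablo in UTC: 06:30-10:30, 10:45-13:45 (subtract 2h to convert from UTC+2).
Oliver ∩ Dmitri: 07:00-10:15, 11:00-15:45.
Oliver ∩ Dmitri ∩ Viktor: 07:00-09:15, 11:00-13:45, 15:15-15:30.
Oliver ∩ Dmitri ∩ Viktor ∩ Ana: 07:00-09:00, 11:00-13:45, 15:15-15:30.
Oliver ∩ Dmitri ∩ Viktor ∩ Ana ∩ Elena: 07:15-09:00, 12:00-13:45, 15:15-15:30.
Oliver ∩ Dmitri ∩ Viktor ∩ Ana ∩ Elena ∩ Yosef: 07:15-09:00, 12:00-13:45, 15:15-15:30.
Oliver ∩ Dmitri ∩ Viktor ∩ Ana ∩ Elena ∩ Yosef ∩ Pablo: 07:15-09:00, 12:00-13:45.
Those are the intersection windows.

07:15-09:00, 12:00-13:45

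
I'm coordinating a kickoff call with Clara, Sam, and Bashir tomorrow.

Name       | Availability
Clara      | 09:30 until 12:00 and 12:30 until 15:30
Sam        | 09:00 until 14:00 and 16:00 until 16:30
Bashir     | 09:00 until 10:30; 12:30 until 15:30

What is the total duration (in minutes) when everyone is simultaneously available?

Clara ∩ Sam: 09:30-12:00, 12:30-14:00.
Clara ∩ Sam ∩ Bashir: 09:30-10:30, 12:30-14:00.
Summing the common windows: 60 + 90 = 150 minutes.

150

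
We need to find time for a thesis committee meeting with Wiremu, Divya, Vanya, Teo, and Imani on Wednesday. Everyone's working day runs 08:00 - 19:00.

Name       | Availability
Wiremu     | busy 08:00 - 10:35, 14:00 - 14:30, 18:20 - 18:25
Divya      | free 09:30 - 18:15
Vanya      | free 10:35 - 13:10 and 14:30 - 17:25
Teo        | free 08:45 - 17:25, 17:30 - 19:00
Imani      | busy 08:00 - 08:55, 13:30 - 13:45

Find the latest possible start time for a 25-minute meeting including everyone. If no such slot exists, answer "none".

17:00

Wiremu free: 10:35-14:00, 14:30-18:20, 18:25-19:00 (invert busy blocks within the working day).
Divya free: 09:30-18:15.
Vanya free: 10:35-13:10, 14:30-17:25.
Teo free: 08:45-17:25, 17:30-19:00.
Imani free: 08:55-13:30, 13:45-19:00 (invert busy blocks within the working day).
Wiremu ∩ Divya: 10:35-14:00, 14:30-18:15.
Wiremu ∩ Divya ∩ Vanya: 10:35-13:10, 14:30-17:25.
Wiremu ∩ Divya ∩ Vanya ∩ Teo: 10:35-13:10, 14:30-17:25.
Wiremu ∩ Divya ∩ Vanya ∩ Teo ∩ Imani: 10:35-13:10, 14:30-17:25.
The last common window of at least 25 minutes is 14:30-17:25; a 25-minute meeting can start as late as 17:00 and still end by 17:25.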